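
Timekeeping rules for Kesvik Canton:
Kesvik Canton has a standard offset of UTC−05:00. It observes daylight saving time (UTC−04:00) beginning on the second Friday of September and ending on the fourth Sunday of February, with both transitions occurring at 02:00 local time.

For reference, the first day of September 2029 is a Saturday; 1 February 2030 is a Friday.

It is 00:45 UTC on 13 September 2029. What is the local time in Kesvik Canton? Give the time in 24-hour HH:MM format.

1 September 2029 is a Saturday, so the first Friday is September 7 and the second is September 14.
1 February 2030 is a Friday, so the first Sunday is February 3 and the fourth is February 24.
At the standard offset (UTC−05:00), 00:45 UTC − 5h = 19:45 Kesvik Canton standard time (rolling into the previous day, 12 September 2029).
Daylight saving runs 14 September 2029 – 24 February 2030; the standard-time date in Kesvik Canton, 12 September 2029, is outside that window, so Kesvik Canton is on standard time at UTC−05:00.
00:45 UTC − 5h = 19:45 local (rolling into the previous day, 12 September 2029).

19:45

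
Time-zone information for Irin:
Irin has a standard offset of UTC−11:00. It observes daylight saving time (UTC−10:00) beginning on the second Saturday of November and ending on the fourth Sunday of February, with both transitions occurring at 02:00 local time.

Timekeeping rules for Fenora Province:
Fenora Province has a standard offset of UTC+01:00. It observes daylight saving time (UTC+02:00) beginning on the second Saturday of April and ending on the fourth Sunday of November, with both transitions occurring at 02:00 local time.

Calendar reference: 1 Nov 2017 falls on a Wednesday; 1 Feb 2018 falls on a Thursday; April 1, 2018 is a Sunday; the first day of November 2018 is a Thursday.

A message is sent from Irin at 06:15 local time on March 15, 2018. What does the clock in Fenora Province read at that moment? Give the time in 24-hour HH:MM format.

18:15

1 November 2017 is a Wednesday, so the first Saturday is November 4 and the second is November 11.
1 February 2018 is a Thursday, so the first Sunday is February 4 and the fourth is February 25.
Daylight saving runs 11 November 2017 – 25 February 2018; March 15, 2018 is outside that window, so Irin is on standard time at UTC−11:00.
06:15 Irin + 11h = 17:15 UTC.
1 April 2018 is a Sunday, so the first Saturday is April 7 and the second is April 14.
1 November 2018 is a Thursday, so the first Sunday is November 4 and the fourth is November 25.
At the standard offset (UTC+01:00), 17:15 UTC + 1h = 18:15 Fenora Province standard time.
The standard-time date in Fenora Province, March 15, 2018, is outside the daylight-saving period (14 April – 25 November), so Fenora Province is on standard time, UTC+01:00.
17:15 UTC + 1h = 18:15 Fenora Province.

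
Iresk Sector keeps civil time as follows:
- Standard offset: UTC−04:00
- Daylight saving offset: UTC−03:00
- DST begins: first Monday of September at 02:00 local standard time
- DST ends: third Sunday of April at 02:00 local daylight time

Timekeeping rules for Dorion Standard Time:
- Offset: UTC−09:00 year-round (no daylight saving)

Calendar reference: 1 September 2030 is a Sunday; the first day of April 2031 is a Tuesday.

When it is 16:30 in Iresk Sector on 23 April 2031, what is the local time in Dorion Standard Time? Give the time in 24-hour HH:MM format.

1 September 2030 is a Sunday, so the first Monday is September 2.
1 April 2031 is a Tuesday, so the first Sunday is April 6 and the third is April 20.
Daylight saving runs 2 September 2030 – 20 April 2031; 23 April 2031 is outside that window, so Iresk Sector is on standard time at UTC−04:00.
16:30 Iresk Sector + 4h = 20:30 UTC.
Dorion Standard Time has no daylight saving, so its offset is UTC−09:00 year-round.
20:30 UTC − 9h = 11:30 Dorion Standard Time.

11:30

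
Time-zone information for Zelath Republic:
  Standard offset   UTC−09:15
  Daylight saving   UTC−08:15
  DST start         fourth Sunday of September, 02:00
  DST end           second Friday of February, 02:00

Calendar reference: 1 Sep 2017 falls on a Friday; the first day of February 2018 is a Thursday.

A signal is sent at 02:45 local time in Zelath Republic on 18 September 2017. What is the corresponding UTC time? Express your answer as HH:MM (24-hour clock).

12:00

1 September 2017 is a Friday, so the first Sunday is September 3 and the fourth is September 24.
1 February 2018 is a Thursday, so the first Friday is February 2 and the second is February 9.
18 September 2017 is outside the daylight-saving period (24 September 2017 – 9 February 2018), so Zelath Republic is on standard time, UTC−09:15.
02:45 local + 9h15m = 12:00 UTC.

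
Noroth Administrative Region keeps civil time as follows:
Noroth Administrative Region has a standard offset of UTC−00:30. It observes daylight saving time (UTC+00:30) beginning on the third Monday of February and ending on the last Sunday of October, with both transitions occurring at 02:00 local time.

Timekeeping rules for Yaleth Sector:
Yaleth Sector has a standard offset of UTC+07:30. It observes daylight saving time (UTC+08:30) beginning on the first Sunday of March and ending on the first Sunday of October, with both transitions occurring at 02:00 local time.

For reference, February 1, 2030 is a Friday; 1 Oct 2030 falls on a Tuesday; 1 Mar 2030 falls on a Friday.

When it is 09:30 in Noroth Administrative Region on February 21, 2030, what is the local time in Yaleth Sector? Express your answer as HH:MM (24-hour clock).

16:30

1 February 2030 is a Friday, so the first Monday is February 4 and the third is February 18.
1 October 2030 is a Tuesday, so Sundays fall on 6, 13, 20, 27; the last is October 27.
February 21, 2030 falls between 18 February and 27 October, so daylight saving is in effect and Noroth Administrative Region is at UTC+00:30.
09:30 Noroth Administrative Region − 0h30m = 09:00 UTC.
1 March 2030 is a Friday, so the first Sunday is March 3.
1 October 2030 is a Tuesday, so the first Sunday is October 6.
At the standard offset (UTC+07:30), 09:00 UTC + 7h30m = 16:30 Yaleth Sector standard time.
The standard-time date in Yaleth Sector, February 21, 2030, is outside the daylight-saving period (3 March – 6 October), so Yaleth Sector is on standard time, UTC+07:30.
09:00 UTC + 7h30m = 16:30 Yaleth Sector.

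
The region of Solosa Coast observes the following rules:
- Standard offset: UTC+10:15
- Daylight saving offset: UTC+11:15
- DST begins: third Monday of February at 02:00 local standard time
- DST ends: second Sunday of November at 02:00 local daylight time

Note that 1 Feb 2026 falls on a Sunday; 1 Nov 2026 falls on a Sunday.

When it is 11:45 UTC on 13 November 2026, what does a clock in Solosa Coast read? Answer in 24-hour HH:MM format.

22:00

1 February 2026 is a Sunday, so the first Monday is February 2 and the third is February 16.
1 November 2026 is a Sunday, so the first Sunday is November 1 and the second is November 8.
At the standard offset (UTC+10:15), 11:45 UTC + 10h15m = 22:00 Solosa Coast standard time.
The standard-time date in Solosa Coast, 13 November 2026, does not fall between 16 February and 8 November, so daylight saving is not in effect and Solosa Coast is at UTC+10:15.
11:45 UTC + 10h15m = 22:00 local.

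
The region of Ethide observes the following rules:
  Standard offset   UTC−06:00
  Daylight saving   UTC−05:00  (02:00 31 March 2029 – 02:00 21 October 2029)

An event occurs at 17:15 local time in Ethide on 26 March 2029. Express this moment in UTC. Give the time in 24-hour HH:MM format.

26 March 2029 is outside the daylight-saving period (31 March – 21 October), so Ethide is on standard time, UTC−06:00.
17:15 local + 6h = 23:15 UTC.

23:15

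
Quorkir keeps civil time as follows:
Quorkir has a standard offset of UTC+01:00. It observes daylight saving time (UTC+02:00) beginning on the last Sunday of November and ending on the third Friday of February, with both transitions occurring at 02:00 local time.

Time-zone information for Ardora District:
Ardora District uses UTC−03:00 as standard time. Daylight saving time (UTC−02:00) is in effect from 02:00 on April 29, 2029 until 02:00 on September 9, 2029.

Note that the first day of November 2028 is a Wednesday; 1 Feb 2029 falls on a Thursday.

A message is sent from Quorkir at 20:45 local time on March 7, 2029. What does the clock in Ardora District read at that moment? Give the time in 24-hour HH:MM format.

16:45

1 November 2028 is a Wednesday, so Sundays fall on 5, 12, 19, 26; the last is November 26.
1 February 2029 is a Thursday, so the first Friday is February 2 and the third is February 16.
March 7, 2029 is outside the daylight-saving period (26 November 2028 – 16 February 2029), so Quorkir is on standard time, UTC+01:00.
20:45 Quorkir − 1h = 19:45 UTC.
At the standard offset (UTC−03:00), 19:45 UTC − 3h = 16:45 Ardora District standard time.
Daylight saving runs 29 April – 9 September; the standard-time date in Ardora District, March 7, 2029, is outside that window, so Ardora District is on standard time at UTC−03:00.
19:45 UTC − 3h = 16:45 Ardora District.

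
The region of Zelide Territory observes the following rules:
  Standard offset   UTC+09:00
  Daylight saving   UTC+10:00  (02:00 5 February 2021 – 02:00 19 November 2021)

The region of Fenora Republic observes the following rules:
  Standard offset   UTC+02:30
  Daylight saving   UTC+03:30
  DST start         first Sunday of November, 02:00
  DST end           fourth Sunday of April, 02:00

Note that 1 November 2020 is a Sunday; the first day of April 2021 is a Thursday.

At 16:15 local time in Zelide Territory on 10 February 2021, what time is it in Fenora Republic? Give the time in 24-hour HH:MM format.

10 February 2021 falls between 5 February and 19 November, so daylight saving is in effect and Zelide Territory is at UTC+10:00.
16:15 Zelide Territory − 10h = 06:15 UTC.
1 November 2020 is a Sunday, so the first Sunday is November 1.
1 April 2021 is a Thursday, so the first Sunday is April 4 and the fourth is April 25.
At the standard offset (UTC+02:30), 06:15 UTC + 2h30m = 08:45 Fenora Republic standard time.
Daylight saving runs 1 November 2020 – 25 April 2021; the standard-time date in Fenora Republic, 10 February 2021, is inside that window, so Fenora Republic is at UTC+03:30.
06:15 UTC + 3h30m = 09:45 Fenora Republic.

09:45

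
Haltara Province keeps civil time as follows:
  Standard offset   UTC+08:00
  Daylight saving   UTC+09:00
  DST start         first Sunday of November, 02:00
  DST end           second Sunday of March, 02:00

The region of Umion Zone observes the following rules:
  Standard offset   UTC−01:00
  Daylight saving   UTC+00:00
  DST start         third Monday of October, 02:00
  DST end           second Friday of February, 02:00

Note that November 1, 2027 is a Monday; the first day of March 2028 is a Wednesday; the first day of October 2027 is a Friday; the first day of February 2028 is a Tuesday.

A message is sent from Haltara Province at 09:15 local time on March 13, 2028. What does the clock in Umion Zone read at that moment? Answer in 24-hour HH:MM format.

1 November 2027 is a Monday, so the first Sunday is November 7.
1 March 2028 is a Wednesday, so the first Sunday is March 5 and the second is March 12.
March 13, 2028 is outside the daylight-saving period (7 November 2027 – 12 March 2028), so Haltara Province is on standard time, UTC+08:00.
09:15 Haltara Province − 8h = 01:15 UTC.
1 October 2027 is a Friday, so the first Monday is October 4 and the third is October 18.
1 February 2028 is a Tuesday, so the first Friday is February 4 and the second is February 11.
At the standard offset (UTC−01:00), 01:15 UTC − 1h = 00:15 Umion Zone standard time.
Daylight saving runs 18 October 2027 – 11 February 2028; the standard-time date in Umion Zone, March 13, 2028, is outside that window, so Umion Zone is on standard time at UTC−01:00.
01:15 UTC − 1h = 00:15 Umion Zone.

00:15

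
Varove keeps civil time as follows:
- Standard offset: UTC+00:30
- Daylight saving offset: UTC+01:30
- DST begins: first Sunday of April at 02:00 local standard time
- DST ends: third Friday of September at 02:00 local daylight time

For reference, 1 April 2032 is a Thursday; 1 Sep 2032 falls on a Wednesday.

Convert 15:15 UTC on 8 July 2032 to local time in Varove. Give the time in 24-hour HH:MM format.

1 April 2032 is a Thursday, so the first Sunday is April 4.
1 September 2032 is a Wednesday, so the first Friday is September 3 and the third is September 17.
At the standard offset (UTC+00:30), 15:15 UTC + 0h30m = 15:45 Varove standard time.
The standard-time date in Varove, 8 July 2032, falls between 4 April and 17 September, so daylight saving is in effect and Varove is at UTC+01:30.
15:15 UTC + 1h30m = 16:45 local.

16:45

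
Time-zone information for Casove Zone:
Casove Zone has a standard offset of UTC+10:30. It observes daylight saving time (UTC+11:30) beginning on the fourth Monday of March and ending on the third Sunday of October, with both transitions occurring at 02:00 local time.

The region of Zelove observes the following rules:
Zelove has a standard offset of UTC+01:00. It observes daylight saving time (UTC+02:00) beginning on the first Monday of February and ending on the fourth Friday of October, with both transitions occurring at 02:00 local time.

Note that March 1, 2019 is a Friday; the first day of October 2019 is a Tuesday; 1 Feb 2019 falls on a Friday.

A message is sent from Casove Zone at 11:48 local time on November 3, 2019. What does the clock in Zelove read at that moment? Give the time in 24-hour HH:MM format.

02:18

1 March 2019 is a Friday, so the first Monday is March 4 and the fourth is March 25.
1 October 2019 is a Tuesday, so the first Sunday is October 6 and the third is October 20.
November 3, 2019 does not fall between 25 March and 20 October, so daylight saving is not in effect and Casove Zone is at UTC+10:30.
11:48 Casove Zone − 10h30m = 01:18 UTC.
1 February 2019 is a Friday, so the first Monday is February 4.
1 October 2019 is a Tuesday, so the first Friday is October 4 and the fourth is October 25.
At the standard offset (UTC+01:00), 01:18 UTC + 1h = 02:18 Zelove standard time.
Daylight saving runs 4 February – 25 October; the standard-time date in Zelove, November 3, 2019, is outside that window, so Zelove is on standard time at UTC+01:00.
01:18 UTC + 1h = 02:18 Zelove.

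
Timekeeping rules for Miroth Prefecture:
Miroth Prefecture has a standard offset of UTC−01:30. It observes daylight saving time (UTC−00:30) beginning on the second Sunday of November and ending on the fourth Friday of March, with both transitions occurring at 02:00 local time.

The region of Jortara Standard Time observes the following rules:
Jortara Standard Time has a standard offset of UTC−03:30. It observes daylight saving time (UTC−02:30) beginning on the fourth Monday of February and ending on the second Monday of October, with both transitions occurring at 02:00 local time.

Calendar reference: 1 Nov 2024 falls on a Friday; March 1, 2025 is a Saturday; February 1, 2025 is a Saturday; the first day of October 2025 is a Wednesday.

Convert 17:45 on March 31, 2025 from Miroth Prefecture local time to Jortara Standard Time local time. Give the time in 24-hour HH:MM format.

16:45

1 November 2024 is a Friday, so the first Sunday is November 3 and the second is November 10.
1 March 2025 is a Saturday, so the first Friday is March 7 and the fourth is March 28.
Daylight saving runs 10 November 2024 – 28 March 2025; March 31, 2025 is outside that window, so Miroth Prefecture is on standard time at UTC−01:30.
17:45 Miroth Prefecture + 1h30m = 19:15 UTC.
1 February 2025 is a Saturday, so the first Monday is February 3 and the fourth is February 24.
1 October 2025 is a Wednesday, so the first Monday is October 6 and the second is October 13.
At the standard offset (UTC−03:30), 19:15 UTC − 3h30m = 15:45 Jortara Standard Time standard time.
The standard-time date in Jortara Standard Time, March 31, 2025, falls between 24 February and 13 October, so daylight saving is in effect and Jortara Standard Time is at UTC−02:30.
19:15 UTC − 2h30m = 16:45 Jortara Standard Time.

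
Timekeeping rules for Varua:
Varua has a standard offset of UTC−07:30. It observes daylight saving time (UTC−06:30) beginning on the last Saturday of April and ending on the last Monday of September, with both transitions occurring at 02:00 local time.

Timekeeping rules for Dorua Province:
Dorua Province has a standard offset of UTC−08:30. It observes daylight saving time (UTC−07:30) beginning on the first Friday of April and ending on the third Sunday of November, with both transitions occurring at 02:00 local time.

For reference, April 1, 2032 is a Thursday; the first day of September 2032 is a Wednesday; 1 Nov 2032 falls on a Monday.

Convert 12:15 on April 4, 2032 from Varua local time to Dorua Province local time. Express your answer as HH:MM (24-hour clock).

12:15

1 April 2032 is a Thursday, so Saturdays fall on 3, 10, 17, 24; the last is April 24.
1 September 2032 is a Wednesday, so Mondays fall on 6, 13, 20, 27; the last is September 27.
Daylight saving runs 24 April – 27 September; April 4, 2032 is outside that window, so Varua is on standard time at UTC−07:30.
12:15 Varua + 7h30m = 19:45 UTC.
1 April 2032 is a Thursday, so the first Friday is April 2.
1 November 2032 is a Monday, so the first Sunday is November 7 and the third is November 21.
At the standard offset (UTC−08:30), 19:45 UTC − 8h30m = 11:15 Dorua Province standard time.
The standard-time date in Dorua Province, April 4, 2032, falls between 2 April and 21 November, so daylight saving is in effect and Dorua Province is at UTC−07:30.
19:45 UTC − 7h30m = 12:15 Dorua Province.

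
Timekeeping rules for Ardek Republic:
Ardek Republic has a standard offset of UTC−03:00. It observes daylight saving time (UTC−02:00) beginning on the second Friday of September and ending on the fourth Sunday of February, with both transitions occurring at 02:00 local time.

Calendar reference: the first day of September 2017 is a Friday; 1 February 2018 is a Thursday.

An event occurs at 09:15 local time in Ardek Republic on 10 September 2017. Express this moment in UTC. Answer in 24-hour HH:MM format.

11:15

1 September 2017 is a Friday, so the first Friday is September 1 and the second is September 8.
1 February 2018 is a Thursday, so the first Sunday is February 4 and the fourth is February 25.
Daylight saving runs 8 September 2017 – 25 February 2018; 10 September 2017 is inside that window, so Ardek Republic is at UTC−02:00.
09:15 local + 2h = 11:15 UTC.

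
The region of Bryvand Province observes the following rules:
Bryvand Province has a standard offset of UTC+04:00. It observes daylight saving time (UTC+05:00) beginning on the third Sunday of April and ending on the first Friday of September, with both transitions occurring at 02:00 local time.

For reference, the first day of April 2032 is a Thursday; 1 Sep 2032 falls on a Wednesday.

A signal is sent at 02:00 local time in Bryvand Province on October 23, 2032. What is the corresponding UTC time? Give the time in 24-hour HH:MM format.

1 April 2032 is a Thursday, so the first Sunday is April 4 and the third is April 18.
1 September 2032 is a Wednesday, so the first Friday is September 3.
October 23, 2032 is outside the daylight-saving period (18 April – 3 September), so Bryvand Province is on standard time, UTC+04:00.
02:00 local − 4h = 22:00 UTC (rolling into the previous day, 22 October 2032).

22:00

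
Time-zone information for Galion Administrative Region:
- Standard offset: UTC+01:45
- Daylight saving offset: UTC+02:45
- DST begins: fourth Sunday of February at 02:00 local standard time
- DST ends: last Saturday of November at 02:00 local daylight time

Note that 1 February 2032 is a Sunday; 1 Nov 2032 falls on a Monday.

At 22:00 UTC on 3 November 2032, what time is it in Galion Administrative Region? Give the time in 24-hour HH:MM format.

00:45

1 February 2032 is a Sunday, so the first Sunday is February 1 and the fourth is February 22.
1 November 2032 is a Monday, so Saturdays fall on 6, 13, 20, 27; the last is November 27.
At the standard offset (UTC+01:45), 22:00 UTC + 1h45m = 23:45 Galion Administrative Region standard time.
Daylight saving runs 22 February – 27 November; the standard-time date in Galion Administrative Region, 3 November 2032, is inside that window, so Galion Administrative Region is at UTC+02:45.
22:00 UTC + 2h45m = 00:45 local (rolling into the next day, 4 November 2032).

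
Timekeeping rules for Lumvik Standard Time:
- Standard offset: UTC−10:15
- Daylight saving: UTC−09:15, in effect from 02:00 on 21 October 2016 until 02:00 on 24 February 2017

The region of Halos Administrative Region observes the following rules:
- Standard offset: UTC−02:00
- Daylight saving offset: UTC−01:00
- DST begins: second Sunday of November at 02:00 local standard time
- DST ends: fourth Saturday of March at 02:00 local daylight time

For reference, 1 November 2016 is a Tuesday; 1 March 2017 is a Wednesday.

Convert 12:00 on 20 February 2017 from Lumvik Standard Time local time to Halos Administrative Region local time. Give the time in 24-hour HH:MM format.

20:15

20 February 2017 lies within the daylight-saving period (21 October 2016 – 24 February 2017), so Lumvik Standard Time is on daylight time, UTC−09:15.
12:00 Lumvik Standard Time + 9h15m = 21:15 UTC.
1 November 2016 is a Tuesday, so the first Sunday is November 6 and the second is November 13.
1 March 2017 is a Wednesday, so the first Saturday is March 4 and the fourth is March 25.
At the standard offset (UTC−02:00), 21:15 UTC − 2h = 19:15 Halos Administrative Region standard time.
Daylight saving runs 13 November 2016 – 25 March 2017; the standard-time date in Halos Administrative Region, 20 February 2017, is inside that window, so Halos Administrative Region is at UTC−01:00.
21:15 UTC − 1h = 20:15 Halos Administrative Region.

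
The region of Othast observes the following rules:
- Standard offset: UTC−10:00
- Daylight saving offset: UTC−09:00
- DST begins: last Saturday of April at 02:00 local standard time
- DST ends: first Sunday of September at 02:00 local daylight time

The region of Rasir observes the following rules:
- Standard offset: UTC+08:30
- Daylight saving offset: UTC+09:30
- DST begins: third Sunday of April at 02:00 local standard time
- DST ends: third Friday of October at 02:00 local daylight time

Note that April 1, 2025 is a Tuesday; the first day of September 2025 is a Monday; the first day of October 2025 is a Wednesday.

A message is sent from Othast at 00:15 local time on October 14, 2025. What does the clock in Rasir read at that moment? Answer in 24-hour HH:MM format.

1 April 2025 is a Tuesday, so Saturdays fall on 5, 12, 19, 26; the last is April 26.
1 September 2025 is a Monday, so the first Sunday is September 7.
October 14, 2025 is outside the daylight-saving period (26 April – 7 September), so Othast is on standard time, UTC−10:00.
00:15 Othast + 10h = 10:15 UTC.
1 April 2025 is a Tuesday, so the first Sunday is April 6 and the third is April 20.
1 October 2025 is a Wednesday, so the first Friday is October 3 and the third is October 17.
At the standard offset (UTC+08:30), 10:15 UTC + 8h30m = 18:45 Rasir standard time.
The standard-time date in Rasir, October 14, 2025, falls between 20 April and 17 October, so daylight saving is in effect and Rasir is at UTC+09:30.
10:15 UTC + 9h30m = 19:45 Rasir.

19:45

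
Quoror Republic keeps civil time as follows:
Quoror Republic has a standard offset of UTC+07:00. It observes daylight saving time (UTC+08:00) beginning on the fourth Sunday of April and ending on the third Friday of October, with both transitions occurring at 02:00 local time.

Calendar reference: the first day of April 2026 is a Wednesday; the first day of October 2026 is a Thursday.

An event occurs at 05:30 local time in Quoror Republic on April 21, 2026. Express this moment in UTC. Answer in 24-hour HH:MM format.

22:30

1 April 2026 is a Wednesday, so the first Sunday is April 5 and the fourth is April 26.
1 October 2026 is a Thursday, so the first Friday is October 2 and the third is October 16.
April 21, 2026 does not fall between 26 April and 16 October, so daylight saving is not in effect and Quoror Republic is at UTC+07:00.
05:30 local − 7h = 22:30 UTC (rolling into the previous day, 20 April 2026).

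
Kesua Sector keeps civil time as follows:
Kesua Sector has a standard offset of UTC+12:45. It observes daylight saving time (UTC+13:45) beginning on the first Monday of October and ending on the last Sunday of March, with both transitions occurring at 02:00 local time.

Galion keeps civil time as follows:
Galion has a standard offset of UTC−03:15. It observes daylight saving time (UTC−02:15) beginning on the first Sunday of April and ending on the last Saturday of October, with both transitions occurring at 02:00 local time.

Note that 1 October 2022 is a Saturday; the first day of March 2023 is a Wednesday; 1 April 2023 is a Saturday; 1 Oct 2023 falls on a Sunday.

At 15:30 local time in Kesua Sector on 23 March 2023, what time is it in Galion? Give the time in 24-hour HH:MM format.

22:30

1 October 2022 is a Saturday, so the first Monday is October 3.
1 March 2023 is a Wednesday, so Sundays fall on 5, 12, 19, 26; the last is March 26.
23 March 2023 falls between 3 October 2022 and 26 March 2023, so daylight saving is in effect and Kesua Sector is at UTC+13:45.
15:30 Kesua Sector − 13h45m = 01:45 UTC.
1 April 2023 is a Saturday, so the first Sunday is April 2.
1 October 2023 is a Sunday, so Saturdays fall on 7, 14, 21, 28; the last is October 28.
At the standard offset (UTC−03:15), 01:45 UTC − 3h15m = 22:30 Galion standard time (rolling into the previous day, 22 March 2023).
The standard-time date in Galion, 22 March 2023, does not fall between 2 April and 28 October, so daylight saving is not in effect and Galion is at UTC−03:15.
01:45 UTC − 3h15m = 22:30 Galion (rolling into the previous day, 22 March 2023).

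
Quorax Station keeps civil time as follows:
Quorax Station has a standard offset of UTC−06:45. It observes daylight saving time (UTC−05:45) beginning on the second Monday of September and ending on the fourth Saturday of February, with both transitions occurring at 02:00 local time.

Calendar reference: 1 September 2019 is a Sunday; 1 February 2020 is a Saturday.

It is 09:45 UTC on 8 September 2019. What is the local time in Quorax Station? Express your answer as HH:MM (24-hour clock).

03:00

1 September 2019 is a Sunday, so the first Monday is September 2 and the second is September 9.
1 February 2020 is a Saturday, so the first Saturday is February 1 and the fourth is February 22.
At the standard offset (UTC−06:45), 09:45 UTC − 6h45m = 03:00 Quorax Station standard time.
The standard-time date in Quorax Station, 8 September 2019, does not fall between 9 September 2019 and 22 February 2020, so daylight saving is not in effect and Quorax Station is at UTC−06:45.
09:45 UTC − 6h45m = 03:00 local.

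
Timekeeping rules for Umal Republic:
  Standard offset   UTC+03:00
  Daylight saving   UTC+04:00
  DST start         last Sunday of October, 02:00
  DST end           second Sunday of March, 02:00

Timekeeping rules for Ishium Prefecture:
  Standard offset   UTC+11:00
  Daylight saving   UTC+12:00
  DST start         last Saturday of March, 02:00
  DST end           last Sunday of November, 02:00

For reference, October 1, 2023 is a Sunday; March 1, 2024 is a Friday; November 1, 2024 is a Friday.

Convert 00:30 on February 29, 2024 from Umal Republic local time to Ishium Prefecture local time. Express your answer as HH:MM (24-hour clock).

07:30

1 October 2023 is a Sunday, so Sundays fall on 1, 8, 15, 22, 29; the last is October 29.
1 March 2024 is a Friday, so the first Sunday is March 3 and the second is March 10.
February 29, 2024 lies within the daylight-saving period (29 October 2023 – 10 March 2024), so Umal Republic is on daylight time, UTC+04:00.
00:30 Umal Republic − 4h = 20:30 UTC (rolling into the previous day, 28 February 2024).
1 March 2024 is a Friday, so Saturdays fall on 2, 9, 16, 23, 30; the last is March 30.
1 November 2024 is a Friday, so Sundays fall on 3, 10, 17, 24; the last is November 24.
At the standard offset (UTC+11:00), 20:30 UTC + 11h = 07:30 Ishium Prefecture standard time (rolling into the next day, 29 February 2024).
The standard-time date in Ishium Prefecture, February 29, 2024, is outside the daylight-saving period (30 March – 24 November), so Ishium Prefecture is on standard time, UTC+11:00.
20:30 UTC + 11h = 07:30 Ishium Prefecture (rolling into the next day, 29 February 2024).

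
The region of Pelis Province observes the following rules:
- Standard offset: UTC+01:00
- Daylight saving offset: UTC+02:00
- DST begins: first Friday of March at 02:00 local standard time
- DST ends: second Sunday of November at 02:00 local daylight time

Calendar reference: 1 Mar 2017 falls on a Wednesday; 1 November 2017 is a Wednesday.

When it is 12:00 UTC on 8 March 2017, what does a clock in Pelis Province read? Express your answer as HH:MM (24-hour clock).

14:00

1 March 2017 is a Wednesday, so the first Friday is March 3.
1 November 2017 is a Wednesday, so the first Sunday is November 5 and the second is November 12.
At the standard offset (UTC+01:00), 12:00 UTC + 1h = 13:00 Pelis Province standard time.
The standard-time date in Pelis Province, 8 March 2017, lies within the daylight-saving period (3 March – 12 November), so Pelis Province is on daylight time, UTC+02:00.
12:00 UTC + 2h = 14:00 local.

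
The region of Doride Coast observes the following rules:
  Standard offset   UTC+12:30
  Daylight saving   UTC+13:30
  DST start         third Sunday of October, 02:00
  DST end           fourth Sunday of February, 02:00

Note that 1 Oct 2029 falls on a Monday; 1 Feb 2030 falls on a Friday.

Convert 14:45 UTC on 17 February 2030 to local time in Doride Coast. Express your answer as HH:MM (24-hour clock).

04:15

1 October 2029 is a Monday, so the first Sunday is October 7 and the third is October 21.
1 February 2030 is a Friday, so the first Sunday is February 3 and the fourth is February 24.
At the standard offset (UTC+12:30), 14:45 UTC + 12h30m = 03:15 Doride Coast standard time (rolling into the next day, 18 February 2030).
The standard-time date in Doride Coast, 18 February 2030, lies within the daylight-saving period (21 October 2029 – 24 February 2030), so Doride Coast is on daylight time, UTC+13:30.
14:45 UTC + 13h30m = 04:15 local (rolling into the next day, 18 February 2030).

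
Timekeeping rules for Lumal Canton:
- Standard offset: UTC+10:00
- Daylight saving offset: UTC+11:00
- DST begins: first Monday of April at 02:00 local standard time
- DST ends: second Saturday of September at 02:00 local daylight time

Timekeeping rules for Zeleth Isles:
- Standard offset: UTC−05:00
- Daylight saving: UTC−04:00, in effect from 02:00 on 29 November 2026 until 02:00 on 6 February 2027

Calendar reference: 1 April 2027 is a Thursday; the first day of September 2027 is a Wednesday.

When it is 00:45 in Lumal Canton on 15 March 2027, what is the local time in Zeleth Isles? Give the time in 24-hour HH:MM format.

09:45

1 April 2027 is a Thursday, so the first Monday is April 5.
1 September 2027 is a Wednesday, so the first Saturday is September 4 and the second is September 11.
Daylight saving runs 5 April – 11 September; 15 March 2027 is outside that window, so Lumal Canton is on standard time at UTC+10:00.
00:45 Lumal Canton − 10h = 14:45 UTC (rolling into the previous day, 14 March 2027).
At the standard offset (UTC−05:00), 14:45 UTC − 5h = 09:45 Zeleth Isles standard time.
The standard-time date in Zeleth Isles, 14 March 2027, does not fall between 29 November 2026 and 6 February 2027, so daylight saving is not in effect and Zeleth Isles is at UTC−05:00.
14:45 UTC − 5h = 09:45 Zeleth Isles.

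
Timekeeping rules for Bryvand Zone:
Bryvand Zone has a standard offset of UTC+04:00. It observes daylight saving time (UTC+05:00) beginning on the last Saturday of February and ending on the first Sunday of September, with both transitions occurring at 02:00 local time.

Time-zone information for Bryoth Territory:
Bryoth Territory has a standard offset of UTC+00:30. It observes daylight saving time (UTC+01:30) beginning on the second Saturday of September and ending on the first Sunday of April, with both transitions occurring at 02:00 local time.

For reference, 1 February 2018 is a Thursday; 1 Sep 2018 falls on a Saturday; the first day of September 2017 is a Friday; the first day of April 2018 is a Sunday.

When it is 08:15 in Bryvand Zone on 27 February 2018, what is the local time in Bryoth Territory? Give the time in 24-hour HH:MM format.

1 February 2018 is a Thursday, so Saturdays fall on 3, 10, 17, 24; the last is February 24.
1 September 2018 is a Saturday, so the first Sunday is September 2.
27 February 2018 falls between 24 February and 2 September, so daylight saving is in effect and Bryvand Zone is at UTC+05:00.
08:15 Bryvand Zone − 5h = 03:15 UTC.
1 September 2017 is a Friday, so the first Saturday is September 2 and the second is September 9.
1 April 2018 is a Sunday, so the first Sunday is April 1.
At the standard offset (UTC+00:30), 03:15 UTC + 0h30m = 03:45 Bryoth Territory standard time.
The standard-time date in Bryoth Territory, 27 February 2018, lies within the daylight-saving period (9 September 2017 – 1 April 2018), so Bryoth Territory is on daylight time, UTC+01:30.
03:15 UTC + 1h30m = 04:45 Bryoth Territory.

04:45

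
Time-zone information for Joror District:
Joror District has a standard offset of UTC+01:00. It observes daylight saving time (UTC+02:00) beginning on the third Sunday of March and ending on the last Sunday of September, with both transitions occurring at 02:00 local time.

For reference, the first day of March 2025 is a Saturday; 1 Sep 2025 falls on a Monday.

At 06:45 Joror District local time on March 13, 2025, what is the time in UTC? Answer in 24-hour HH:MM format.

05:45

1 March 2025 is a Saturday, so the first Sunday is March 2 and the third is March 16.
1 September 2025 is a Monday, so Sundays fall on 7, 14, 21, 28; the last is September 28.
March 13, 2025 does not fall between 16 March and 28 September, so daylight saving is not in effect and Joror District is at UTC+01:00.
06:45 local − 1h = 05:45 UTC.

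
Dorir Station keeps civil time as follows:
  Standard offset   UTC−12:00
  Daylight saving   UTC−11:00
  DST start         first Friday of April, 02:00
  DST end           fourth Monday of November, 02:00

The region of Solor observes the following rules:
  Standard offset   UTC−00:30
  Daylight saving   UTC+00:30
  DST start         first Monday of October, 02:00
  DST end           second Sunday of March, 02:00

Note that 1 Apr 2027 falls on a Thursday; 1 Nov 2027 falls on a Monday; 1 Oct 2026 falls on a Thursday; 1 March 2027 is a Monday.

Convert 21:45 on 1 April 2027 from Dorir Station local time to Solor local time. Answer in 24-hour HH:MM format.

1 April 2027 is a Thursday, so the first Friday is April 2.
1 November 2027 is a Monday, so the first Monday is November 1 and the fourth is November 22.
1 April 2027 is outside the daylight-saving period (2 April – 22 November), so Dorir Station is on standard time, UTC−12:00.
21:45 Dorir Station + 12h = 09:45 UTC (rolling into the next day, 2 April 2027).
1 October 2026 is a Thursday, so the first Monday is October 5.
1 March 2027 is a Monday, so the first Sunday is March 7 and the second is March 14.
At the standard offset (UTC−00:30), 09:45 UTC − 0h30m = 09:15 Solor standard time.
The standard-time date in Solor, 2 April 2027, does not fall between 5 October 2026 and 14 March 2027, so daylight saving is not in effect and Solor is at UTC−00:30.
09:45 UTC − 0h30m = 09:15 Solor.

09:15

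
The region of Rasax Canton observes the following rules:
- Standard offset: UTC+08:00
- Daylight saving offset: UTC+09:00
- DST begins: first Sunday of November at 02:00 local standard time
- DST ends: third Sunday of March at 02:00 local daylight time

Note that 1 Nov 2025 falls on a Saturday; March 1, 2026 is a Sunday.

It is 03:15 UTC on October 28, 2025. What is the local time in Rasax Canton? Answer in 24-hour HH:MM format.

11:15

1 November 2025 is a Saturday, so the first Sunday is November 2.
1 March 2026 is a Sunday, so the first Sunday is March 1 and the third is March 15.
At the standard offset (UTC+08:00), 03:15 UTC + 8h = 11:15 Rasax Canton standard time.
The standard-time date in Rasax Canton, October 28, 2025, is outside the daylight-saving period (2 November 2025 – 15 March 2026), so Rasax Canton is on standard time, UTC+08:00.
03:15 UTC + 8h = 11:15 local.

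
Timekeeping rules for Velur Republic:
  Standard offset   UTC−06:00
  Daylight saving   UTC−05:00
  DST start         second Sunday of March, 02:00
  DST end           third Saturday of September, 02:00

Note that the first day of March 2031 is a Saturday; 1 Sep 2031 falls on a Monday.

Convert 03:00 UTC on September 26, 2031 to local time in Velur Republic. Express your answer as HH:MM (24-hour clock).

1 March 2031 is a Saturday, so the first Sunday is March 2 and the second is March 9.
1 September 2031 is a Monday, so the first Saturday is September 6 and the third is September 20.
At the standard offset (UTC−06:00), 03:00 UTC − 6h = 21:00 Velur Republic standard time (rolling into the previous day, 25 September 2031).
Daylight saving runs 9 March – 20 September; the standard-time date in Velur Republic, September 25, 2031, is outside that window, so Velur Republic is on standard time at UTC−06:00.
03:00 UTC − 6h = 21:00 local (rolling into the previous day, 25 September 2031).

21:00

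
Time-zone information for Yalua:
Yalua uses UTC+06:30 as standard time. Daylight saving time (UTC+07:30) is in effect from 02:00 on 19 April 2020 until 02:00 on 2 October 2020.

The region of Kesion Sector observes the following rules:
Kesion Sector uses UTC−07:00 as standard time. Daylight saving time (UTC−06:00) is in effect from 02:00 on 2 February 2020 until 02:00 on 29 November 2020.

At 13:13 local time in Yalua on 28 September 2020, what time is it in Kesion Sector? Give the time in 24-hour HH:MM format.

23:43

28 September 2020 falls between 19 April and 2 October, so daylight saving is in effect and Yalua is at UTC+07:30.
13:13 Yalua − 7h30m = 05:43 UTC.
At the standard offset (UTC−07:00), 05:43 UTC − 7h = 22:43 Kesion Sector standard time (rolling into the previous day, 27 September 2020).
The standard-time date in Kesion Sector, 27 September 2020, lies within the daylight-saving period (2 February – 29 November), so Kesion Sector is on daylight time, UTC−06:00.
05:43 UTC − 6h = 23:43 Kesion Sector (rolling into the previous day, 27 September 2020).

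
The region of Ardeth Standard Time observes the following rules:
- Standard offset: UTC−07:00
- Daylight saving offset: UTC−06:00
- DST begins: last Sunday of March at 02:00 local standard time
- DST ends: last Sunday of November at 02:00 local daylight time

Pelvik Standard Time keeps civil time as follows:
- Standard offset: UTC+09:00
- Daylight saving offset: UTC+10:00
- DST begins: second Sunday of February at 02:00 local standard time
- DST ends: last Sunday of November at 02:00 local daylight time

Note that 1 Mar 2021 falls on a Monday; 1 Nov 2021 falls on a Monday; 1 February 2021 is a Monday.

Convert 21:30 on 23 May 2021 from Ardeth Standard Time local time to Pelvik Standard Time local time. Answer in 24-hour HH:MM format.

1 March 2021 is a Monday, so Sundays fall on 7, 14, 21, 28; the last is March 28.
1 November 2021 is a Monday, so Sundays fall on 7, 14, 21, 28; the last is November 28.
23 May 2021 falls between 28 March and 28 November, so daylight saving is in effect and Ardeth Standard Time is at UTC−06:00.
21:30 Ardeth Standard Time + 6h = 03:30 UTC (rolling into the next day, 24 May 2021).
1 February 2021 is a Monday, so the first Sunday is February 7 and the second is February 14.
1 November 2021 is a Monday, so Sundays fall on 7, 14, 21, 28; the last is November 28.
At the standard offset (UTC+09:00), 03:30 UTC + 9h = 12:30 Pelvik Standard Time standard time.
The standard-time date in Pelvik Standard Time, 24 May 2021, lies within the daylight-saving period (14 February – 28 November), so Pelvik Standard Time is on daylight time, UTC+10:00.
03:30 UTC + 10h = 13:30 Pelvik Standard Time.

13:30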